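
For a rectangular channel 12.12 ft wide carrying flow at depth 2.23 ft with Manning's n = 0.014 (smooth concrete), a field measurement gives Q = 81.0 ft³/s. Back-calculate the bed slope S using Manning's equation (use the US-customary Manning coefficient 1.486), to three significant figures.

0.000416

A = b·y = 12.12 × 2.23 = 27.03 ft²
P = b + 2y = 12.12 + 2×2.23 = 16.58 ft
R = A/P = 27.03/16.58 = 1.630 ft
S = (Q·n / (1.486·A·R^(2/3)))² = (81.0×0.014 / (1.486×27.03×1.385))² = 0.0004155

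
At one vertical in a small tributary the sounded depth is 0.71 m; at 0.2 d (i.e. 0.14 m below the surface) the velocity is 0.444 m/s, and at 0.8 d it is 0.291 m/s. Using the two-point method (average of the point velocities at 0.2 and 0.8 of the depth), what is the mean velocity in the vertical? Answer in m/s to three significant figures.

0.368 m/s

v̄ = (0.444 + 0.291) / 2 = 0.3675 m/s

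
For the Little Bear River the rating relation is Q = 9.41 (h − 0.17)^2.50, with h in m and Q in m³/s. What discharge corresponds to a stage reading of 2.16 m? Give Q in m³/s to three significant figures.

Q = 9.41 × (2.16 − 0.17)^2.50 = 9.41 × 1.99^2.50 = 52.57 m³/s

52.6 m³/s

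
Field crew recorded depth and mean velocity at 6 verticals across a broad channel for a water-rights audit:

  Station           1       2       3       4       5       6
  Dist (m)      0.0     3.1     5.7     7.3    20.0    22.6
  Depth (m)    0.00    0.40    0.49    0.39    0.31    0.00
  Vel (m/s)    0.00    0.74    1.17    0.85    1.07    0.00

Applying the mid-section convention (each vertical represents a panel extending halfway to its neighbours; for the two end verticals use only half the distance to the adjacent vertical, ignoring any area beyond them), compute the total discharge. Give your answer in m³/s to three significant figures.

w_2 = (5.7 − 0.0)/2 = 2.85 m; q_2 = 0.74 × 0.40 × 2.85 = 0.8436 m³/s
w_3 = (7.3 − 3.1)/2 = 2.1 m; q_3 = 1.17 × 0.49 × 2.1 = 1.204 m³/s
w_4 = (20.0 − 5.7)/2 = 7.15 m; q_4 = 0.85 × 0.39 × 7.15 = 2.370 m³/s
w_5 = (22.6 − 7.3)/2 = 7.65 m; q_5 = 1.07 × 0.31 × 7.65 = 2.538 m³/s
Stations 1, 6 contribute zero (depth or velocity is 0).
Q = Σ qᵢ = 6.955 m³/s

6.96 m³/s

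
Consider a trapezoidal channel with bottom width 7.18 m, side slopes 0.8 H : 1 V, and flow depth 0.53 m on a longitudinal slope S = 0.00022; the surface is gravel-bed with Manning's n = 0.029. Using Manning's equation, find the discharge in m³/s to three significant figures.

A = (b + z·y)·y = (7.18 + 0.8×0.53)×0.53 = 4.030 m²
P = b + 2y√(1+z²) = 7.18 + 2×0.53×√(1+0.8²) = 8.537 m
R = A/P = 4.030/8.537 = 0.4721 m
Q = (1/n)·A·R^(2/3)·S^(1/2) = (1/0.029) × 4.030 × 0.4721^(2/3) × 0.00022^(1/2) = 1.250 m³/s

1.25 m³/s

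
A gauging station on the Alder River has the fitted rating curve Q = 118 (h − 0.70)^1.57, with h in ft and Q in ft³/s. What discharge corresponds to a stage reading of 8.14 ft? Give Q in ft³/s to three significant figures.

Q = 118 × (8.14 − 0.70)^1.57 = 118 × 7.44^1.57 = 2756 ft³/s

2760 ft³/s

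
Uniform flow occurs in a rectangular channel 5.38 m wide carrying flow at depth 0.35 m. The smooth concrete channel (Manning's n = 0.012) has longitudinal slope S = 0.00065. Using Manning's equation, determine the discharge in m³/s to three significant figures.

1.83 m³/s

A = b·y = 5.38 × 0.35 = 1.883 m²
P = b + 2y = 5.38 + 2×0.35 = 6.080 m
R = A/P = 1.883/6.080 = 0.3097 m
Q = (1/n)·A·R^(2/3)·S^(1/2) = (1/0.012) × 1.883 × 0.3097^(2/3) × 0.00065^(1/2) = 1.831 m³/s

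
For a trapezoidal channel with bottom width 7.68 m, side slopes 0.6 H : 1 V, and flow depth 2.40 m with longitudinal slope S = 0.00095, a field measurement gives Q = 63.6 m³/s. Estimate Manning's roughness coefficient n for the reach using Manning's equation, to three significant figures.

A = (b + z·y)·y = (7.68 + 0.6×2.40)×2.40 = 21.89 m²
P = b + 2y√(1+z²) = 7.68 + 2×2.40×√(1+0.6²) = 13.28 m
R = A/P = 21.89/13.28 = 1.648 m
n = (1/Q)·A·R^(2/3)·S^(1/2) = (1/63.6) × 21.89 × 1.395 × 0.03082 = 0.01480

0.0148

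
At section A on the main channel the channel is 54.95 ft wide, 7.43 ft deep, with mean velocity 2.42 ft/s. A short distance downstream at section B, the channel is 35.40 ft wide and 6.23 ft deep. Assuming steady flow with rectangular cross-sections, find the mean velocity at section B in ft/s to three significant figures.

4.48 ft/s

Q = A₁V₁ = (54.95×7.43) × 2.42 = 988.0 ft³/s
A₂ = 35.40 × 6.23 = 220.5 ft²
V₂ = Q/A₂ = 988.0/220.5 = 4.480 ft/s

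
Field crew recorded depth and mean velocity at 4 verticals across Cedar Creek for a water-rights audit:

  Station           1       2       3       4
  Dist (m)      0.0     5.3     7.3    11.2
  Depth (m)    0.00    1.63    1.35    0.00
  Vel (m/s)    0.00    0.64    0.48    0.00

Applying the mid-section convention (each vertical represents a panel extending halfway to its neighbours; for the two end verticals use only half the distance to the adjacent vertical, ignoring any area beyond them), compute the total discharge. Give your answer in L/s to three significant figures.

w_2 = (7.3 − 0.0)/2 = 3.65 m; q_2 = 0.64 × 1.63 × 3.65 = 3.808 m³/s
w_3 = (11.2 − 5.3)/2 = 2.95 m; q_3 = 0.48 × 1.35 × 2.95 = 1.912 m³/s
Stations 1, 4 contribute zero (depth or velocity is 0).
Q = Σ qᵢ = 5.719 m³/s
= 5.719 × 1000 = 5719 L/s

5720 L/s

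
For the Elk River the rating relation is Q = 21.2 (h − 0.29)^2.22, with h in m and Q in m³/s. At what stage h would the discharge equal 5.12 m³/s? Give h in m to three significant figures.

h − h₀ = (Q/C)^(1/b) = (5.12/21.2)^(1/2.22) = 0.5273 m
h = 0.29 + 0.5273 = 0.8173 m

0.817 m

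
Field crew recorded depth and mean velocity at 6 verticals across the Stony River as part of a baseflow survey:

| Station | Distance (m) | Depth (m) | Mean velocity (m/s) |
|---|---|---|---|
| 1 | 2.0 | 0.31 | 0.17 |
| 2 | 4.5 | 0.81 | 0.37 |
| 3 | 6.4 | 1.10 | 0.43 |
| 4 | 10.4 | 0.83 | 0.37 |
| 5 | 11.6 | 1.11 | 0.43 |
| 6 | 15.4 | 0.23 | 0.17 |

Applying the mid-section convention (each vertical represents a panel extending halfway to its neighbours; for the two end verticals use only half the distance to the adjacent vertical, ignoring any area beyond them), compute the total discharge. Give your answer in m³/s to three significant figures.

w_1 = (4.5 − 2.0)/2 = 1.25 m; q_1 = 0.17 × 0.31 × 1.25 = 0.06588 m³/s
w_2 = (6.4 − 2.0)/2 = 2.2 m; q_2 = 0.37 × 0.81 × 2.2 = 0.6593 m³/s
w_3 = (10.4 − 4.5)/2 = 2.95 m; q_3 = 0.43 × 1.10 × 2.95 = 1.395 m³/s
w_4 = (11.6 − 6.4)/2 = 2.6 m; q_4 = 0.37 × 0.83 × 2.6 = 0.7985 m³/s
w_5 = (15.4 − 10.4)/2 = 2.5 m; q_5 = 0.43 × 1.11 × 2.5 = 1.193 m³/s
w_6 = (15.4 − 11.6)/2 = 1.9 m; q_6 = 0.17 × 0.23 × 1.9 = 0.07429 m³/s
Q = Σ qᵢ = 4.187 m³/s

4.19 m³/s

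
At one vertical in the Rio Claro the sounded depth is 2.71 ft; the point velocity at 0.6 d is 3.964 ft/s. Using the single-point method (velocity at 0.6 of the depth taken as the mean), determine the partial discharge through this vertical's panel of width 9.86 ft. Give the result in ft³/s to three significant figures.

106 ft³/s

v̄ = v₀.₆ = 3.964 ft/s
q = v̄ × d × w = 3.964 × 2.71 × 9.86 = 105.9 ft³/s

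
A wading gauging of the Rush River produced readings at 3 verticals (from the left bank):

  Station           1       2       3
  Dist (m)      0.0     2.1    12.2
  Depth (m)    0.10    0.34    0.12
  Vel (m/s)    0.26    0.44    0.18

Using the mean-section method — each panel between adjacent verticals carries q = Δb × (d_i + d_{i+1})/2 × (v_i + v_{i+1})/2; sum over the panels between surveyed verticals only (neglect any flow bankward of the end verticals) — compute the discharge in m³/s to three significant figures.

0.882 m³/s

Panel 1-2: Δb = 2.1 m, d̄ = (0.10+0.34)/2 = 0.22, v̄ = (0.26+0.44)/2 = 0.35 → q = 2.1×0.22×0.35 = 0.1617 m³/s
Panel 2-3: Δb = 10.1 m, d̄ = (0.34+0.12)/2 = 0.23, v̄ = (0.44+0.18)/2 = 0.31 → q = 10.1×0.23×0.31 = 0.7201 m³/s
Q = Σ q = 0.8818 m³/s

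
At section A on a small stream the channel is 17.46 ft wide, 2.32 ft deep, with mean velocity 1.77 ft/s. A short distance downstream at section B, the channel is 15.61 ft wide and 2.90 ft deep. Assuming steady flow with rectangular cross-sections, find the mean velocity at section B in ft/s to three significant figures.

1.58 ft/s

Q = A₁V₁ = (17.46×2.32) × 1.77 = 71.70 ft³/s
A₂ = 15.61 × 2.90 = 45.27 ft²
V₂ = Q/A₂ = 71.70/45.27 = 1.584 ft/s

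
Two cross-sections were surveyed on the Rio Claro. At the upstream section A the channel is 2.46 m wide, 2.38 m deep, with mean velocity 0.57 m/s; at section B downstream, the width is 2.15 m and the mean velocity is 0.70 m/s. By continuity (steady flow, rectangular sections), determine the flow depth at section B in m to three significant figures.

Q = A₁V₁ = (2.46×2.38) × 0.57 = 3.337 m³/s
d₂ = Q/(b₂ V₂) = 3.337/(2.15×0.70) = 2.217 m

2.22 m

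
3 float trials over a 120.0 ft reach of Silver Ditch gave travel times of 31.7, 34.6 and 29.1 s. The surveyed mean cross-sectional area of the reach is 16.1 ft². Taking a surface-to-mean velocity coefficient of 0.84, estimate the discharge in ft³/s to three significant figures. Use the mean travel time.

51.0 ft³/s

t̄ = (31.7 + 34.6 + 29.1) / 3 = 31.8 s
v_surface = L / t̄ = 120.0 / 31.8 = 3.774 ft/s
v_mean = 0.84 × 3.774 = 3.170 ft/s
Q = A × v_mean = 16.1 × 3.170 = 51.03 ft³/s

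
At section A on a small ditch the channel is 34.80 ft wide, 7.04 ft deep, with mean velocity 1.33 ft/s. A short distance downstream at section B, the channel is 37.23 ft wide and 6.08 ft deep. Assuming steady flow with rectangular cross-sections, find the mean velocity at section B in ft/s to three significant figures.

1.44 ft/s

Q = A₁V₁ = (34.80×7.04) × 1.33 = 325.8 ft³/s
A₂ = 37.23 × 6.08 = 226.4 ft²
V₂ = Q/A₂ = 325.8/226.4 = 1.439 ft/s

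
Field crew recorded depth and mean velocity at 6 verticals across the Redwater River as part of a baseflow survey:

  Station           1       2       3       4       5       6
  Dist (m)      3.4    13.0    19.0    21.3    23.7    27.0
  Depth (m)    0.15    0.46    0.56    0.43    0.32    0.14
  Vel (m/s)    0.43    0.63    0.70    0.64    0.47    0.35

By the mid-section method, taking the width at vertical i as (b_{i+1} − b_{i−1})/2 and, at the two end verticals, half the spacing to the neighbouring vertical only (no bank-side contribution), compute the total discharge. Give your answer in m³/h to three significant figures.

19300 m³/h

w_1 = (13.0 − 3.4)/2 = 4.8 m; q_1 = 0.43 × 0.15 × 4.8 = 0.3096 m³/s
w_2 = (19.0 − 3.4)/2 = 7.8 m; q_2 = 0.63 × 0.46 × 7.8 = 2.260 m³/s
w_3 = (21.3 − 13.0)/2 = 4.15 m; q_3 = 0.70 × 0.56 × 4.15 = 1.627 m³/s
w_4 = (23.7 − 19.0)/2 = 2.35 m; q_4 = 0.64 × 0.43 × 2.35 = 0.6467 m³/s
w_5 = (27.0 − 21.3)/2 = 2.85 m; q_5 = 0.47 × 0.32 × 2.85 = 0.4286 m³/s
w_6 = (27.0 − 23.7)/2 = 1.65 m; q_6 = 0.35 × 0.14 × 1.65 = 0.08085 m³/s
Q = Σ qᵢ = 5.353 m³/s
= 5.353 × 3600 = 19270 m³/h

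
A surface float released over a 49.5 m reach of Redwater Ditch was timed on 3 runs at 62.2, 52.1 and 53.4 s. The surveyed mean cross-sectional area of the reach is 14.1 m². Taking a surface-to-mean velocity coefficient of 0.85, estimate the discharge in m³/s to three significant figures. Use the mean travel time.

t̄ = (62.2 + 52.1 + 53.4) / 3 = 55.9 s
v_surface = L / t̄ = 49.5 / 55.9 = 0.8855 m/s
v_mean = 0.85 × 0.8855 = 0.7527 m/s
Q = A × v_mean = 14.1 × 0.7527 = 10.61 m³/s

10.6 m³/s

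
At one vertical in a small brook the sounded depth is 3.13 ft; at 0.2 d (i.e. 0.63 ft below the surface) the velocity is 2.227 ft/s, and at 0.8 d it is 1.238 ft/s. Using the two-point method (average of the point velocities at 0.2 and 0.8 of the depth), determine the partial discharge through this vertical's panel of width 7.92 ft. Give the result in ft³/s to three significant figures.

v̄ = (2.227 + 1.238) / 2 = 1.733 ft/s
q = v̄ × d × w = 1.733 × 3.13 × 7.92 = 42.95 ft³/s

42.9 ft³/s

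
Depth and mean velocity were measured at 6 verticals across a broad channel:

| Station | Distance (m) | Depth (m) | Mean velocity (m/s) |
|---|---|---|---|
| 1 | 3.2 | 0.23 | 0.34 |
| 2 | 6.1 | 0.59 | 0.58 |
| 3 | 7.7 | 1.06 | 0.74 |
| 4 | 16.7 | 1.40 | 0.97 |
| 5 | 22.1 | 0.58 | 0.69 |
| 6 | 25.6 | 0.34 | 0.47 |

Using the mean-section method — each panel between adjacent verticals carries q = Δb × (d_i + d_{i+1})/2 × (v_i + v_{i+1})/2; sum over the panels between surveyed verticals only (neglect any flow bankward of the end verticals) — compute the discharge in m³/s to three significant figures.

16.3 m³/s

Panel 1-2: Δb = 2.9 m, d̄ = (0.23+0.59)/2 = 0.41, v̄ = (0.34+0.58)/2 = 0.46 → q = 2.9×0.41×0.46 = 0.5469 m³/s
Panel 2-3: Δb = 1.6 m, d̄ = (0.59+1.06)/2 = 0.825, v̄ = (0.58+0.74)/2 = 0.66 → q = 1.6×0.825×0.66 = 0.8712 m³/s
Panel 3-4: Δb = 9 m, d̄ = (1.06+1.40)/2 = 1.23, v̄ = (0.74+0.97)/2 = 0.855 → q = 9×1.23×0.855 = 9.465 m³/s
Panel 4-5: Δb = 5.4 m, d̄ = (1.40+0.58)/2 = 0.99, v̄ = (0.97+0.69)/2 = 0.83 → q = 5.4×0.99×0.83 = 4.437 m³/s
Panel 5-6: Δb = 3.5 m, d̄ = (0.58+0.34)/2 = 0.46, v̄ = (0.69+0.47)/2 = 0.58 → q = 3.5×0.46×0.58 = 0.9338 m³/s
Q = Σ q = 16.25 m³/s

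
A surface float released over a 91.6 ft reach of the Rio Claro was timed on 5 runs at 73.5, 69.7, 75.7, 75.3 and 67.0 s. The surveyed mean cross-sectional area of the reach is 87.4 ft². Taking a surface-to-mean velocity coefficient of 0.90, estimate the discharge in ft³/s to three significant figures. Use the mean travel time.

t̄ = (73.5 + 69.7 + 75.7 + 75.3 + 67.0) / 5 = 72.24 s
v_surface = L / t̄ = 91.6 / 72.24 = 1.268 ft/s
v_mean = 0.90 × 1.268 = 1.141 ft/s
Q = A × v_mean = 87.4 × 1.141 = 99.74 ft³/s

99.7 ft³/s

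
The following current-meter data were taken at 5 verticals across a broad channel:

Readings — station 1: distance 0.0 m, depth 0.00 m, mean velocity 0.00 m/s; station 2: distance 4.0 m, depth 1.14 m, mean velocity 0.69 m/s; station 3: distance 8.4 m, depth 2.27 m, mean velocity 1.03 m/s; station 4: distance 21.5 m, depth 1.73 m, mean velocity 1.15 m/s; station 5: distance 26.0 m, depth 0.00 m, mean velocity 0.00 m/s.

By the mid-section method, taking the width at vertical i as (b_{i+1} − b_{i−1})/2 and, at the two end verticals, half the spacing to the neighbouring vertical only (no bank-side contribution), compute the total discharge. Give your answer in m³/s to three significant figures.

w_2 = (8.4 − 0.0)/2 = 4.2 m; q_2 = 0.69 × 1.14 × 4.2 = 3.304 m³/s
w_3 = (21.5 − 4.0)/2 = 8.75 m; q_3 = 1.03 × 2.27 × 8.75 = 20.46 m³/s
w_4 = (26.0 − 8.4)/2 = 8.8 m; q_4 = 1.15 × 1.73 × 8.8 = 17.51 m³/s
Stations 1, 5 contribute zero (depth or velocity is 0).
Q = Σ qᵢ = 41.27 m³/s

41.3 m³/s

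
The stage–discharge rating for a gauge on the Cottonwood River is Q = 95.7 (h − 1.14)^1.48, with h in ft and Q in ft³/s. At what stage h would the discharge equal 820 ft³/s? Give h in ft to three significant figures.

5.41 ft

h − h₀ = (Q/C)^(1/b) = (820/95.7)^(1/1.48) = 4.269 ft
h = 1.14 + 4.269 = 5.409 ft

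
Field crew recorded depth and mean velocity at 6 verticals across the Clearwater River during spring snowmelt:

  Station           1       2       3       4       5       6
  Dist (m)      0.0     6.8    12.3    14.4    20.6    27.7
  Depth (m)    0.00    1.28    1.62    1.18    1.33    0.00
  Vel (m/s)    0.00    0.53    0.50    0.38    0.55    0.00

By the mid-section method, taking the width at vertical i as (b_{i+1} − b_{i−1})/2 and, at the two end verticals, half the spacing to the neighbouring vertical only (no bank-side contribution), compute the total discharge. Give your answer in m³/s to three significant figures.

14.0 m³/s

w_2 = (12.3 − 0.0)/2 = 6.15 m; q_2 = 0.53 × 1.28 × 6.15 = 4.172 m³/s
w_3 = (14.4 − 6.8)/2 = 3.8 m; q_3 = 0.50 × 1.62 × 3.8 = 3.078 m³/s
w_4 = (20.6 − 12.3)/2 = 4.15 m; q_4 = 0.38 × 1.18 × 4.15 = 1.861 m³/s
w_5 = (27.7 − 14.4)/2 = 6.65 m; q_5 = 0.55 × 1.33 × 6.65 = 4.864 m³/s
Stations 1, 6 contribute zero (depth or velocity is 0).
Q = Σ qᵢ = 13.98 m³/s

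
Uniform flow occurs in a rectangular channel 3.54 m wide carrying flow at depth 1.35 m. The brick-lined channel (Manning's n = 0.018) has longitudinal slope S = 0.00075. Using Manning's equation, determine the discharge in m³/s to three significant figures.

6.09 m³/s

A = b·y = 3.54 × 1.35 = 4.779 m²
P = b + 2y = 3.54 + 2×1.35 = 6.240 m
R = A/P = 4.779/6.240 = 0.7659 m
Q = (1/n)·A·R^(2/3)·S^(1/2) = (1/0.018) × 4.779 × 0.7659^(2/3) × 0.00075^(1/2) = 6.086 m³/s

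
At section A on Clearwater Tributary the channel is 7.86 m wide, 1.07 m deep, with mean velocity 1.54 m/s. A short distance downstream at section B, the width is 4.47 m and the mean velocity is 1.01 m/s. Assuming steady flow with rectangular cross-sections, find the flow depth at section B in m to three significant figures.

2.87 m

Q = A₁V₁ = (7.86×1.07) × 1.54 = 12.95 m³/s
d₂ = Q/(b₂ V₂) = 12.95/(4.47×1.01) = 2.869 m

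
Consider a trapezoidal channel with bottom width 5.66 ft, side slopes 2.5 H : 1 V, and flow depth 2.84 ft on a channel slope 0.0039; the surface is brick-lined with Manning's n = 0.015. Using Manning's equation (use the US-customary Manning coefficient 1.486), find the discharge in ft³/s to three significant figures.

323 ft³/s

A = (b + z·y)·y = (5.66 + 2.5×2.84)×2.84 = 36.24 ft²
P = b + 2y√(1+z²) = 5.66 + 2×2.84×√(1+2.5²) = 20.95 ft
R = A/P = 36.24/20.95 = 1.729 ft
Q = (1.486/n)·A·R^(2/3)·S^(1/2) = (1.486/0.015) × 36.24 × 1.729^(2/3) × 0.0039^(1/2) = 323.0 ft³/s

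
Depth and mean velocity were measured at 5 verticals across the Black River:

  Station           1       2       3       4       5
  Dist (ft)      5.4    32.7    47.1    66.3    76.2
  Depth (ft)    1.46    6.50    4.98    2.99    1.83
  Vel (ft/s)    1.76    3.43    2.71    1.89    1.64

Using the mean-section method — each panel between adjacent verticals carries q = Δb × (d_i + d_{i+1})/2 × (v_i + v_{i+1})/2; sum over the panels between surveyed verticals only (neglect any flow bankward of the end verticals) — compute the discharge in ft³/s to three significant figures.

Panel 1-2: Δb = 27.3 ft, d̄ = (1.46+6.50)/2 = 3.98, v̄ = (1.76+3.43)/2 = 2.595 → q = 27.3×3.98×2.595 = 282.0 ft³/s
Panel 2-3: Δb = 14.4 ft, d̄ = (6.50+4.98)/2 = 5.74, v̄ = (3.43+2.71)/2 = 3.07 → q = 14.4×5.74×3.07 = 253.8 ft³/s
Panel 3-4: Δb = 19.2 ft, d̄ = (4.98+2.99)/2 = 3.985, v̄ = (2.71+1.89)/2 = 2.3 → q = 19.2×3.985×2.3 = 176.0 ft³/s
Panel 4-5: Δb = 9.9 ft, d̄ = (2.99+1.83)/2 = 2.41, v̄ = (1.89+1.64)/2 = 1.765 → q = 9.9×2.41×1.765 = 42.11 ft³/s
Q = Σ q = 753.8 ft³/s

754 ft³/s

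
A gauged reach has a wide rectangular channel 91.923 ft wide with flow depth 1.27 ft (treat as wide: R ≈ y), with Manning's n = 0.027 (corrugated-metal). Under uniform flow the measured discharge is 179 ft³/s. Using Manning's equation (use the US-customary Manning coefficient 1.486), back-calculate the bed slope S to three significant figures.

A = b·y = 91.923 × 1.27 = 116.7 ft²
Wide channel: R ≈ y = 1.27 ft
S = (Q·n / (1.486·A·R^(2/3)))² = (179×0.027 / (1.486×116.7×1.173))² = 0.0005643

0.000564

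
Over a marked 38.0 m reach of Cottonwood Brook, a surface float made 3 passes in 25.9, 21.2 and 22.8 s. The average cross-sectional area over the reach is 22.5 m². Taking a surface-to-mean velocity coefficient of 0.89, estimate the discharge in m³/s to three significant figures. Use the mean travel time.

32.7 m³/s

t̄ = (25.9 + 21.2 + 22.8) / 3 = 23.3 s
v_surface = L / t̄ = 38.0 / 23.3 = 1.631 m/s
v_mean = 0.89 × 1.631 = 1.452 m/s
Q = A × v_mean = 22.5 × 1.452 = 32.66 m³/s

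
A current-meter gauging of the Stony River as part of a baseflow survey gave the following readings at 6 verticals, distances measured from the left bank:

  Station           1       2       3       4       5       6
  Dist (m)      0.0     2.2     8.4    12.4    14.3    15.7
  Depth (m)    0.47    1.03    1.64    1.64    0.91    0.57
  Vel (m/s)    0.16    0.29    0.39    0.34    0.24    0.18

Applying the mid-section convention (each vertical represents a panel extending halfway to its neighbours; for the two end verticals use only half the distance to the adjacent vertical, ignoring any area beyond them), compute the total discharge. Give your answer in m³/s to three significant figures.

w_1 = (2.2 − 0.0)/2 = 1.1 m; q_1 = 0.16 × 0.47 × 1.1 = 0.08272 m³/s
w_2 = (8.4 − 0.0)/2 = 4.2 m; q_2 = 0.29 × 1.03 × 4.2 = 1.255 m³/s
w_3 = (12.4 − 2.2)/2 = 5.1 m; q_3 = 0.39 × 1.64 × 5.1 = 3.262 m³/s
w_4 = (14.3 − 8.4)/2 = 2.95 m; q_4 = 0.34 × 1.64 × 2.95 = 1.645 m³/s
w_5 = (15.7 − 12.4)/2 = 1.65 m; q_5 = 0.24 × 0.91 × 1.65 = 0.3604 m³/s
w_6 = (15.7 − 14.3)/2 = 0.7 m; q_6 = 0.18 × 0.57 × 0.7 = 0.07182 m³/s
Q = Σ qᵢ = 6.676 m³/s

6.68 m³/s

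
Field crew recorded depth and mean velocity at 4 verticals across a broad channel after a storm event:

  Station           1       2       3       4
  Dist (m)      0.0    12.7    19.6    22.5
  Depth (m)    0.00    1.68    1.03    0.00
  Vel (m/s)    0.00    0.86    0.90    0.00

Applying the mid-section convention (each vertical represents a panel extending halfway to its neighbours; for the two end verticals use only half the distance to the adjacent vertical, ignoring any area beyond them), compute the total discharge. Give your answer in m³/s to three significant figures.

w_2 = (19.6 − 0.0)/2 = 9.8 m; q_2 = 0.86 × 1.68 × 9.8 = 14.16 m³/s
w_3 = (22.5 − 12.7)/2 = 4.9 m; q_3 = 0.90 × 1.03 × 4.9 = 4.542 m³/s
Stations 1, 4 contribute zero (depth or velocity is 0).
Q = Σ qᵢ = 18.70 m³/s

18.7 m³/s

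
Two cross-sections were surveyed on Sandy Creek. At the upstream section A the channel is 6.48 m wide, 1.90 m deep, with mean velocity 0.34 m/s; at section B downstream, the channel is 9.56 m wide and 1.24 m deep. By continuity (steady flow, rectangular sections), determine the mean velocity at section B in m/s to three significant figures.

Q = A₁V₁ = (6.48×1.90) × 0.34 = 4.186 m³/s
A₂ = 9.56 × 1.24 = 11.85 m²
V₂ = Q/A₂ = 4.186/11.85 = 0.3531 m/s

0.353 m/s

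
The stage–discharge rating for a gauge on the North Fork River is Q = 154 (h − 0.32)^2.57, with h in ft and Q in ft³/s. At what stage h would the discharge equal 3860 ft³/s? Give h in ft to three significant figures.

3.82 ft

h − h₀ = (Q/C)^(1/b) = (3860/154)^(1/2.57) = 3.503 ft
h = 0.32 + 3.503 = 3.823 ft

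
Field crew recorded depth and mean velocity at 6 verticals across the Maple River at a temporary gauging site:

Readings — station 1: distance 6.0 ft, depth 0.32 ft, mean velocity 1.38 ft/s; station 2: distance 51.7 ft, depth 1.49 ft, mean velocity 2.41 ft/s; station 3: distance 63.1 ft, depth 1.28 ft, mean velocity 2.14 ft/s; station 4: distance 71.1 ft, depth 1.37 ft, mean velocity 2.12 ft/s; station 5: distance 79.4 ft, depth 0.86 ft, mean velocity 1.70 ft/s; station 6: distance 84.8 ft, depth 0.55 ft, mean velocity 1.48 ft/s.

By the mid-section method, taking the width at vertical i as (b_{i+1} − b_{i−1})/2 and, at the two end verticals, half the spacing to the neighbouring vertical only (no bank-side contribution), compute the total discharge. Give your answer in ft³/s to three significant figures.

w_1 = (51.7 − 6.0)/2 = 22.85 ft; q_1 = 1.38 × 0.32 × 22.85 = 10.09 ft³/s
w_2 = (63.1 − 6.0)/2 = 28.55 ft; q_2 = 2.41 × 1.49 × 28.55 = 102.5 ft³/s
w_3 = (71.1 − 51.7)/2 = 9.7 ft; q_3 = 2.14 × 1.28 × 9.7 = 26.57 ft³/s
w_4 = (79.4 − 63.1)/2 = 8.15 ft; q_4 = 2.12 × 1.37 × 8.15 = 23.67 ft³/s
w_5 = (84.8 − 71.1)/2 = 6.85 ft; q_5 = 1.70 × 0.86 × 6.85 = 10.01 ft³/s
w_6 = (84.8 − 79.4)/2 = 2.7 ft; q_6 = 1.48 × 0.55 × 2.7 = 2.198 ft³/s
Q = Σ qᵢ = 175.1 ft³/s

175 ft³/s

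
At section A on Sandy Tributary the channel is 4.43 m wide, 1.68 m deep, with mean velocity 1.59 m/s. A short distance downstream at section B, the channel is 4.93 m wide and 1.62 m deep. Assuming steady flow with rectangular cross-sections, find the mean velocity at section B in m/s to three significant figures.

Q = A₁V₁ = (4.43×1.68) × 1.59 = 11.83 m³/s
A₂ = 4.93 × 1.62 = 7.987 m²
V₂ = Q/A₂ = 11.83/7.987 = 1.482 m/s

1.48 m/s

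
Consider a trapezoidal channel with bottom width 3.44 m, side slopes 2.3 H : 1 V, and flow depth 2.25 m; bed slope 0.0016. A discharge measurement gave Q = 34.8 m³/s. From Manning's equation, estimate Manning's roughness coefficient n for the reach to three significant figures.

0.0268

A = (b + z·y)·y = (3.44 + 2.3×2.25)×2.25 = 19.38 m²
P = b + 2y√(1+z²) = 3.44 + 2×2.25×√(1+2.3²) = 14.73 m
R = A/P = 19.38/14.73 = 1.316 m
n = (1/Q)·A·R^(2/3)·S^(1/2) = (1/34.8) × 19.38 × 1.201 × 0.04000 = 0.02676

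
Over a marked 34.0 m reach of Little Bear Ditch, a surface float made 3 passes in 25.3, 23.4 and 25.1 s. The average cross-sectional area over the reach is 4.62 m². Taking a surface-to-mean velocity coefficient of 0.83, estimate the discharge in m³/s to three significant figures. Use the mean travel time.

5.30 m³/s

t̄ = (25.3 + 23.4 + 25.1) / 3 = 24.6 s
v_surface = L / t̄ = 34.0 / 24.6 = 1.382 m/s
v_mean = 0.83 × 1.382 = 1.147 m/s
Q = A × v_mean = 4.62 × 1.147 = 5.300 m³/s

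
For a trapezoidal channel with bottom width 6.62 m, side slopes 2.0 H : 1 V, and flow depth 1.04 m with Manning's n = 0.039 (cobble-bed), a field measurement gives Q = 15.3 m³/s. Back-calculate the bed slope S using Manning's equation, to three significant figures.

0.00583

A = (b + z·y)·y = (6.62 + 2.0×1.04)×1.04 = 9.048 m²
P = b + 2y√(1+z²) = 6.62 + 2×1.04×√(1+2.0²) = 11.27 m
R = A/P = 9.048/11.27 = 0.8028 m
S = (Q·n / (1·A·R^(2/3)))² = (15.3×0.039 / (1×9.048×0.8638))² = 0.005829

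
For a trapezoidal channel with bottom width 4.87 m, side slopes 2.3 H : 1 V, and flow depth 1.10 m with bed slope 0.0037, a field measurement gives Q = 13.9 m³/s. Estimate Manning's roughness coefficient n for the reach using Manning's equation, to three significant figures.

A = (b + z·y)·y = (4.87 + 2.3×1.10)×1.10 = 8.140 m²
P = b + 2y√(1+z²) = 4.87 + 2×1.10×√(1+2.3²) = 10.39 m
R = A/P = 8.140/10.39 = 0.7836 m
n = (1/Q)·A·R^(2/3)·S^(1/2) = (1/13.9) × 8.140 × 0.8500 × 0.06083 = 0.03028

0.0303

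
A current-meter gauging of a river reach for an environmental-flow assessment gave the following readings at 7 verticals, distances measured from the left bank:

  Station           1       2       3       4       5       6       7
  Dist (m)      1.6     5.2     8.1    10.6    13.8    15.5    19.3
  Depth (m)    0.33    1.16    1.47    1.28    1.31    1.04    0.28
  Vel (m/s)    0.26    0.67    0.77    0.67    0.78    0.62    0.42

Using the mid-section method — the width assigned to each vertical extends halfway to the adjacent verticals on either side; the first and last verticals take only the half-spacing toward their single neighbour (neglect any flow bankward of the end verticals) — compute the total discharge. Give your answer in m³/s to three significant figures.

w_1 = (5.2 − 1.6)/2 = 1.8 m; q_1 = 0.26 × 0.33 × 1.8 = 0.1544 m³/s
w_2 = (8.1 − 1.6)/2 = 3.25 m; q_2 = 0.67 × 1.16 × 3.25 = 2.526 m³/s
w_3 = (10.6 − 5.2)/2 = 2.7 m; q_3 = 0.77 × 1.47 × 2.7 = 3.056 m³/s
w_4 = (13.8 − 8.1)/2 = 2.85 m; q_4 = 0.67 × 1.28 × 2.85 = 2.444 m³/s
w_5 = (15.5 − 10.6)/2 = 2.45 m; q_5 = 0.78 × 1.31 × 2.45 = 2.503 m³/s
w_6 = (19.3 − 13.8)/2 = 2.75 m; q_6 = 0.62 × 1.04 × 2.75 = 1.773 m³/s
w_7 = (19.3 − 15.5)/2 = 1.9 m; q_7 = 0.42 × 0.28 × 1.9 = 0.2234 m³/s
Q = Σ qᵢ = 12.68 m³/s

12.7 m³/s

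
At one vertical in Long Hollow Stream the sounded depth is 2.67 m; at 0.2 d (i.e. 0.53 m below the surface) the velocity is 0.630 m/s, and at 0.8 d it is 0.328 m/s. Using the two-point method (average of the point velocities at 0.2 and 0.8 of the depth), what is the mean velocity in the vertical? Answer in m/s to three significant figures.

v̄ = (0.630 + 0.328) / 2 = 0.4790 m/s

0.479 m/s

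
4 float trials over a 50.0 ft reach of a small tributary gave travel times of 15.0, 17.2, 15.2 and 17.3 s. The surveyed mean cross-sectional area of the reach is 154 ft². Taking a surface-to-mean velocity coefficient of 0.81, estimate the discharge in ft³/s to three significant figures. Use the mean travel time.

t̄ = (15.0 + 17.2 + 15.2 + 17.3) / 4 = 16.175 s
v_surface = L / t̄ = 50.0 / 16.175 = 3.091 ft/s
v_mean = 0.81 × 3.091 = 2.504 ft/s
Q = A × v_mean = 154 × 2.504 = 385.6 ft³/s

386 ft³/s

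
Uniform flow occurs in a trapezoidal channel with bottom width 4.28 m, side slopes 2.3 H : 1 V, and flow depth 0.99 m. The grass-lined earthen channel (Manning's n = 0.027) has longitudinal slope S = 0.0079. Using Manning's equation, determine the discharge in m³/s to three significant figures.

A = (b + z·y)·y = (4.28 + 2.3×0.99)×0.99 = 6.491 m²
P = b + 2y√(1+z²) = 4.28 + 2×0.99×√(1+2.3²) = 9.246 m
R = A/P = 6.491/9.246 = 0.7021 m
Q = (1/n)·A·R^(2/3)·S^(1/2) = (1/0.027) × 6.491 × 0.7021^(2/3) × 0.0079^(1/2) = 16.88 m³/s

16.9 m³/s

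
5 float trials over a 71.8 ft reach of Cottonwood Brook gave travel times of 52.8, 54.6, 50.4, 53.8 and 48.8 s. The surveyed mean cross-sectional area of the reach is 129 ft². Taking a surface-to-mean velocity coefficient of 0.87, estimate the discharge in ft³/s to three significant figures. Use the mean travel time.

t̄ = (52.8 + 54.6 + 50.4 + 53.8 + 48.8) / 5 = 52.08 s
v_surface = L / t̄ = 71.8 / 52.08 = 1.379 ft/s
v_mean = 0.87 × 1.379 = 1.199 ft/s
Q = A × v_mean = 129 × 1.199 = 154.7 ft³/s

155 ft³/s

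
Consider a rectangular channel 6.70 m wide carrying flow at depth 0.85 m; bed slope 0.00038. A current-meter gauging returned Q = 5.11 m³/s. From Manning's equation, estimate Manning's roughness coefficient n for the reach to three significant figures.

A = b·y = 6.70 × 0.85 = 5.695 m²
P = b + 2y = 6.70 + 2×0.85 = 8.400 m
R = A/P = 5.695/8.400 = 0.6780 m
n = (1/Q)·A·R^(2/3)·S^(1/2) = (1/5.11) × 5.695 × 0.7717 × 0.01949 = 0.01677

0.0168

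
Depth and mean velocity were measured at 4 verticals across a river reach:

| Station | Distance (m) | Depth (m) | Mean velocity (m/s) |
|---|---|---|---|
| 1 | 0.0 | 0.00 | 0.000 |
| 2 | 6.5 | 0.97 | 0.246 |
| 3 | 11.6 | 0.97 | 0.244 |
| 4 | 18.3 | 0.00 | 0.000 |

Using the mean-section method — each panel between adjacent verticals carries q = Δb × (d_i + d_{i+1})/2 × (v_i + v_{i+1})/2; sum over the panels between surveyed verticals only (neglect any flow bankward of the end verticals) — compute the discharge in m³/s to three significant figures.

2.00 m³/s

Panel 1-2: Δb = 6.5 m, d̄ = (0.00+0.97)/2 = 0.485, v̄ = (0.000+0.246)/2 = 0.123 → q = 6.5×0.485×0.123 = 0.3878 m³/s
Panel 2-3: Δb = 5.1 m, d̄ = (0.97+0.97)/2 = 0.97, v̄ = (0.246+0.244)/2 = 0.245 → q = 5.1×0.97×0.245 = 1.212 m³/s
Panel 3-4: Δb = 6.7 m, d̄ = (0.97+0.00)/2 = 0.485, v̄ = (0.244+0.000)/2 = 0.122 → q = 6.7×0.485×0.122 = 0.3964 m³/s
Q = Σ q = 1.996 m³/s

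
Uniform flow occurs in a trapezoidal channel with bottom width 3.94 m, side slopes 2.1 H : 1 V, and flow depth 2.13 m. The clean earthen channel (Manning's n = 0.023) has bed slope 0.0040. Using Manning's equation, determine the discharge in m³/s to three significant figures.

A = (b + z·y)·y = (3.94 + 2.1×2.13)×2.13 = 17.92 m²
P = b + 2y√(1+z²) = 3.94 + 2×2.13×√(1+2.1²) = 13.85 m
R = A/P = 17.92/13.85 = 1.294 m
Q = (1/n)·A·R^(2/3)·S^(1/2) = (1/0.023) × 17.92 × 1.294^(2/3) × 0.0040^(1/2) = 58.51 m³/s

58.5 m³/s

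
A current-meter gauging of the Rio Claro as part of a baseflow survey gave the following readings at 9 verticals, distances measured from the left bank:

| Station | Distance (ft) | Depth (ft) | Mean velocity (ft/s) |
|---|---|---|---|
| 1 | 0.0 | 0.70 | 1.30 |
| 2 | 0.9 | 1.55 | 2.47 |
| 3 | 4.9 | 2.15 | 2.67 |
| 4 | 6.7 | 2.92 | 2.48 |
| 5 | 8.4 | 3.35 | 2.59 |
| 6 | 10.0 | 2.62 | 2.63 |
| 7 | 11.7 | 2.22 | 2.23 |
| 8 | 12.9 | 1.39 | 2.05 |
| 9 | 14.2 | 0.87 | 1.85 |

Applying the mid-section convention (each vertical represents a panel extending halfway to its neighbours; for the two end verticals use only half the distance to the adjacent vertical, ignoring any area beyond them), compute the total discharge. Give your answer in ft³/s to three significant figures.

76.6 ft³/s

w_1 = (0.9 − 0.0)/2 = 0.45 ft; q_1 = 1.30 × 0.70 × 0.45 = 0.4095 ft³/s
w_2 = (4.9 − 0.0)/2 = 2.45 ft; q_2 = 2.47 × 1.55 × 2.45 = 9.380 ft³/s
w_3 = (6.7 − 0.9)/2 = 2.9 ft; q_3 = 2.67 × 2.15 × 2.9 = 16.65 ft³/s
w_4 = (8.4 − 4.9)/2 = 1.75 ft; q_4 = 2.48 × 2.92 × 1.75 = 12.67 ft³/s
w_5 = (10.0 − 6.7)/2 = 1.65 ft; q_5 = 2.59 × 3.35 × 1.65 = 14.32 ft³/s
w_6 = (11.7 − 8.4)/2 = 1.65 ft; q_6 = 2.63 × 2.62 × 1.65 = 11.37 ft³/s
w_7 = (12.9 − 10.0)/2 = 1.45 ft; q_7 = 2.23 × 2.22 × 1.45 = 7.178 ft³/s
w_8 = (14.2 − 11.7)/2 = 1.25 ft; q_8 = 2.05 × 1.39 × 1.25 = 3.562 ft³/s
w_9 = (14.2 − 12.9)/2 = 0.65 ft; q_9 = 1.85 × 0.87 × 0.65 = 1.046 ft³/s
Q = Σ qᵢ = 76.58 ft³/s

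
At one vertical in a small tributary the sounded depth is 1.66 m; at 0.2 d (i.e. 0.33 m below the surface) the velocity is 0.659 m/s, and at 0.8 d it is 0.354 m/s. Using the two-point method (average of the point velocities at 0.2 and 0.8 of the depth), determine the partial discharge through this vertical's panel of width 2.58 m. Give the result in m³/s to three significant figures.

2.17 m³/s

v̄ = (0.659 + 0.354) / 2 = 0.5065 m/s
q = v̄ × d × w = 0.5065 × 1.66 × 2.58 = 2.169 m³/s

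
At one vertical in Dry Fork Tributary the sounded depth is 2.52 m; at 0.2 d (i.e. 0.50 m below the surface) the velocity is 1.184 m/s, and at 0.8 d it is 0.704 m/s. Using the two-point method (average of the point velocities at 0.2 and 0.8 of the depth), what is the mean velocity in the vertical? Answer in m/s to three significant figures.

0.944 m/s

v̄ = (1.184 + 0.704) / 2 = 0.9440 m/s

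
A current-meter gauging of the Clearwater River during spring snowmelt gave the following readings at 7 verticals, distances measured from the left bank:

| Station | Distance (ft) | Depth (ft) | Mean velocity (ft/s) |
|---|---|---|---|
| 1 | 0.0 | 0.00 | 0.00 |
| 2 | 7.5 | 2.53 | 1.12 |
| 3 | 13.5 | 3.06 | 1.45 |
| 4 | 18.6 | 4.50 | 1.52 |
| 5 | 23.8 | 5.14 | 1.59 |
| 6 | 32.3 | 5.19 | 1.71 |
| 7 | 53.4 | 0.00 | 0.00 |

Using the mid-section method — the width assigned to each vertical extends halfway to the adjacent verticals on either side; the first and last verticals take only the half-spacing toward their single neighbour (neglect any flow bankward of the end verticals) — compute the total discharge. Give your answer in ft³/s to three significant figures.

266 ft³/s

w_2 = (13.5 − 0.0)/2 = 6.75 ft; q_2 = 1.12 × 2.53 × 6.75 = 19.13 ft³/s
w_3 = (18.6 − 7.5)/2 = 5.55 ft; q_3 = 1.45 × 3.06 × 5.55 = 24.63 ft³/s
w_4 = (23.8 − 13.5)/2 = 5.15 ft; q_4 = 1.52 × 4.50 × 5.15 = 35.23 ft³/s
w_5 = (32.3 − 18.6)/2 = 6.85 ft; q_5 = 1.59 × 5.14 × 6.85 = 55.98 ft³/s
w_6 = (53.4 − 23.8)/2 = 14.8 ft; q_6 = 1.71 × 5.19 × 14.8 = 131.3 ft³/s
Stations 1, 7 contribute zero (depth or velocity is 0).
Q = Σ qᵢ = 266.3 ft³/s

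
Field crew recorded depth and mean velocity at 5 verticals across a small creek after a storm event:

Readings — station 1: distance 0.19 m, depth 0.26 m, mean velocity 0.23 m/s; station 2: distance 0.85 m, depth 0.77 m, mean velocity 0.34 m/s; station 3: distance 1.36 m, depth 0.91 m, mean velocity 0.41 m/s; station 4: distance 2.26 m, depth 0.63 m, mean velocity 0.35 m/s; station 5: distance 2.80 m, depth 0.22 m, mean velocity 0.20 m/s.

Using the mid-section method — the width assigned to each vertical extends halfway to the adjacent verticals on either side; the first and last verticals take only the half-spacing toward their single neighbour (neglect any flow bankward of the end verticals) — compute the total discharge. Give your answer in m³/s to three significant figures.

0.607 m³/s

w_1 = (0.85 − 0.19)/2 = 0.33 m; q_1 = 0.23 × 0.26 × 0.33 = 0.01973 m³/s
w_2 = (1.36 − 0.19)/2 = 0.585 m; q_2 = 0.34 × 0.77 × 0.585 = 0.1532 m³/s
w_3 = (2.26 − 0.85)/2 = 0.705 m; q_3 = 0.41 × 0.91 × 0.705 = 0.2630 m³/s
w_4 = (2.80 − 1.36)/2 = 0.72 m; q_4 = 0.35 × 0.63 × 0.72 = 0.1588 m³/s
w_5 = (2.80 − 2.26)/2 = 0.27 m; q_5 = 0.20 × 0.22 × 0.27 = 0.01188 m³/s
Q = Σ qᵢ = 0.6066 m³/s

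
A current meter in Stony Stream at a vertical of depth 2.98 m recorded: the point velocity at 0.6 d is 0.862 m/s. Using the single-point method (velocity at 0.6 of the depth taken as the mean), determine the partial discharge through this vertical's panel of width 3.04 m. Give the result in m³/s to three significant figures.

7.81 m³/s

v̄ = v₀.₆ = 0.862 m/s
q = v̄ × d × w = 0.8620 × 2.98 × 3.04 = 7.809 m³/s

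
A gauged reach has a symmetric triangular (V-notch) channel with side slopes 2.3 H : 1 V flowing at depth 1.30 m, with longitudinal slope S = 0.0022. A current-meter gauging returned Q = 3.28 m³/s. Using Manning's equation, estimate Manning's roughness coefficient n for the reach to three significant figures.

0.0394

A = z·y² = 2.3×1.30² = 3.887 m²
P = 2y√(1+z²) = 2×1.30×√(1+2.3²) = 6.521 m
R = A/P = 3.887/6.521 = 0.5961 m
n = (1/Q)·A·R^(2/3)·S^(1/2) = (1/3.28) × 3.887 × 0.7083 × 0.04690 = 0.03937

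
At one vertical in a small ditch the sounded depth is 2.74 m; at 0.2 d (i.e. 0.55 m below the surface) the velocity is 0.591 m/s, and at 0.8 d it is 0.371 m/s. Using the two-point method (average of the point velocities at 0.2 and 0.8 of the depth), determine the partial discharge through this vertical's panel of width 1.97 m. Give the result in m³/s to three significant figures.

v̄ = (0.591 + 0.371) / 2 = 0.4810 m/s
q = v̄ × d × w = 0.4810 × 2.74 × 1.97 = 2.596 m³/s

2.60 m³/s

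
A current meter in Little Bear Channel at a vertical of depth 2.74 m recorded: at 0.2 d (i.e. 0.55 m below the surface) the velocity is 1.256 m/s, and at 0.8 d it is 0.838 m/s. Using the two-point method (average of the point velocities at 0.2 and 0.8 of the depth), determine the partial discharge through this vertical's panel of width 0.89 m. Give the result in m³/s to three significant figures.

2.55 m³/s

v̄ = (1.256 + 0.838) / 2 = 1.047 m/s
q = v̄ × d × w = 1.047 × 2.74 × 0.89 = 2.553 m³/s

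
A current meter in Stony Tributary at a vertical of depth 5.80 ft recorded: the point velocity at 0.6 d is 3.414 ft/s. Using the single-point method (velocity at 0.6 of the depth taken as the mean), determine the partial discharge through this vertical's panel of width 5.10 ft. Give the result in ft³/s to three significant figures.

101 ft³/s

v̄ = v₀.₆ = 3.414 ft/s
q = v̄ × d × w = 3.414 × 5.80 × 5.10 = 101.0 ft³/s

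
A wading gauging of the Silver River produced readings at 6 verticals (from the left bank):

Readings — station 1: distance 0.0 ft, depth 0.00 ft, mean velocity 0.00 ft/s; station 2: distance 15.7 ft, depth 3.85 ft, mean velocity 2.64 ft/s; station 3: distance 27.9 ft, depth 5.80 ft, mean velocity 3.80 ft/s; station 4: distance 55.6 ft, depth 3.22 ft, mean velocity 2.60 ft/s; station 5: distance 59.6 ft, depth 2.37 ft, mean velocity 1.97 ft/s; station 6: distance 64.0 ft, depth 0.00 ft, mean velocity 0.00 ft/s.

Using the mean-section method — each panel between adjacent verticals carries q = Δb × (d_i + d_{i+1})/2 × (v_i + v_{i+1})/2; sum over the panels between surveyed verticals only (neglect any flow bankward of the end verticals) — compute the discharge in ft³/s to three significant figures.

660 ft³/s

Panel 1-2: Δb = 15.7 ft, d̄ = (0.00+3.85)/2 = 1.925, v̄ = (0.00+2.64)/2 = 1.32 → q = 15.7×1.925×1.32 = 39.89 ft³/s
Panel 2-3: Δb = 12.2 ft, d̄ = (3.85+5.80)/2 = 4.825, v̄ = (2.64+3.80)/2 = 3.22 → q = 12.2×4.825×3.22 = 189.5 ft³/s
Panel 3-4: Δb = 27.7 ft, d̄ = (5.80+3.22)/2 = 4.51, v̄ = (3.80+2.60)/2 = 3.2 → q = 27.7×4.51×3.2 = 399.8 ft³/s
Panel 4-5: Δb = 4 ft, d̄ = (3.22+2.37)/2 = 2.795, v̄ = (2.60+1.97)/2 = 2.285 → q = 4×2.795×2.285 = 25.55 ft³/s
Panel 5-6: Δb = 4.4 ft, d̄ = (2.37+0.00)/2 = 1.185, v̄ = (1.97+0.00)/2 = 0.985 → q = 4.4×1.185×0.985 = 5.136 ft³/s
Q = Σ q = 659.9 ft³/s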